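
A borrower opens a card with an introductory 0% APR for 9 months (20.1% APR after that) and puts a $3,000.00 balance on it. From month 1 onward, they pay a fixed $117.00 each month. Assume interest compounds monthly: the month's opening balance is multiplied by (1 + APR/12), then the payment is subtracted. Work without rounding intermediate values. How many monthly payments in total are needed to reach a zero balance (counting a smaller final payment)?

29 months

Promo months 1–9 at r₀ = 0%/12 = 0; months 10+ at r₁ = 20.1%/12 = 0.01675.
After month 9 (no interest yet): B = $3,000.00 − 9·$117.00 = $1,947.00.
Then at r₁ with $117.00/mo: n₂ = −ln(1 − r₁·B/P)/ln(1+r₁) ≈ 19.67 → 20 more payments.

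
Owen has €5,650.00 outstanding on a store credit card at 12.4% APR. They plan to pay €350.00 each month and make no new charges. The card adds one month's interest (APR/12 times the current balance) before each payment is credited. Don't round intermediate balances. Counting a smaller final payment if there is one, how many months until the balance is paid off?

Monthly rate r = 12.4%/12 = 1.03333% = 0.0103333.
Recurrence: B ← B·(1+r) − €350.00.
Month 1: interest €58.38; balance after payment €5,358.38.
Month 2: interest €55.37; balance after payment €5,063.75.
Closed form: n = −ln(1 − rB₀/P)/ln(1+r) = −ln(0.83319)/ln(1.01033) ≈ 17.752, so the balance reaches zero during payment 18.

18 payments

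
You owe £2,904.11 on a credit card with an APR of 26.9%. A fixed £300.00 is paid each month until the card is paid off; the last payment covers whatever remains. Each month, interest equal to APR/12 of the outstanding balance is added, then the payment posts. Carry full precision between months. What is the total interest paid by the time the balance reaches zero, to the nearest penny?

Monthly rate r = 26.9%/12 = 2.24167% = 0.0224167.
Payoff takes n = ⌈−ln(1 − rB₀/P)/ln(1+r)⌉ = ⌈11.034⌉ = 12 payments; the last is £10.46.
Total paid = 11·£300.00 + £10.46 = £3,310.46.
Total interest = total paid − principal = £3,310.46 − £2,904.11 = £406.35.

£406.35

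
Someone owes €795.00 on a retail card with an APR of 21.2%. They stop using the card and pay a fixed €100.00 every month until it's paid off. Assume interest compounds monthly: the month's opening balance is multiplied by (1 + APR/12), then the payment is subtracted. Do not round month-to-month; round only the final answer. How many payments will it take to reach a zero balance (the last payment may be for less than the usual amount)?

9 payments

Monthly rate r = 21.2%/12 = 1.76667% = 0.0176667.
Recurrence: B ← B·(1+r) − €100.00.
Month 1: interest €14.04; balance after payment €709.04.
Month 2: interest €12.53; balance after payment €621.57.
Closed form: n = −ln(1 − rB₀/P)/ln(1+r) = −ln(0.85955)/ln(1.01767) ≈ 8.642, so the balance reaches zero during payment 9.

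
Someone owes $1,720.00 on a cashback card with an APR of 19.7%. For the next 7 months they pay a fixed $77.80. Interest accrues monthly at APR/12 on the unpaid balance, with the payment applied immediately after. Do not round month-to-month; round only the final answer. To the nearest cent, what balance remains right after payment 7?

Monthly rate r = 19.7%/12 = 1.64167% = 0.0164167.
Each month: B ← B·(1+r) − $77.80.
Month 1: interest $28.24; balance after payment $1,670.44.
Month 2: interest $27.42; balance after payment $1,620.06.
Month 3: interest $26.60; balance after payment $1,568.86.
Month 4: interest $25.76; balance after payment $1,516.81.
Month 5: interest $24.90; balance after payment $1,463.91.
Month 6: interest $24.03; balance after payment $1,410.14.
Month 7: interest $23.15; balance after payment $1,355.49.

$1,355.49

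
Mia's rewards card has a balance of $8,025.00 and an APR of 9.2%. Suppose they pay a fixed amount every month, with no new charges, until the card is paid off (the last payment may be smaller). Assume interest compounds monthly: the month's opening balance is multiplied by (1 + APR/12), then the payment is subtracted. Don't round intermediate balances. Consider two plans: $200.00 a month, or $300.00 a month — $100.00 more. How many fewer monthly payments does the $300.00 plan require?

Monthly rate r = 9.2%/12 = 0.766667% = 0.00766667.
At $200.00/mo: n = ⌈−ln(1 − rB₀/P)/ln(1+r)⌉ = 49 payments (last $27.09); total interest = total paid − $8,025.00 = $1,602.09.
At $300.00/mo: 31 payments (last $15.58); total interest $990.58.
Payments saved = 49 − 31 = 18.

18 fewer payments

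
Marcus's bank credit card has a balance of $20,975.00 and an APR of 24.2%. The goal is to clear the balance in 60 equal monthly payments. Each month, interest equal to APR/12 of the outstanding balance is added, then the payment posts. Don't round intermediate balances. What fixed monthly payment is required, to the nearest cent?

Monthly rate r = 24.2%/12 = 2.01667% = 0.0201667.
Level-payment amortization: P = B₀·r / (1 − (1+r)^(−n)) = 20975.00·0.0201667 / (1 − 1.02017^(−60)).
Denominator 1 − (1+r)^(−60) = 0.698190954.
P = 422.996 / 0.698190954 ≈ 605.85.

$605.85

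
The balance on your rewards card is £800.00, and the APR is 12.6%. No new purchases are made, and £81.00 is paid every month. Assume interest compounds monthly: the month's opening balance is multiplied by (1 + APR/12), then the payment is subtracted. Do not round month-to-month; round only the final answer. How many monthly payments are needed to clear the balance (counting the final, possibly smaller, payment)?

11 payments

Monthly rate r = 12.6%/12 = 1.05% = 0.0105.
Recurrence: B ← B·(1+r) − £81.00.
Month 1: interest £8.40; balance after payment £727.40.
Month 2: interest £7.64; balance after payment £654.04.
Closed form: n = −ln(1 − rB₀/P)/ln(1+r) = −ln(0.8963)/ln(1.0105) ≈ 10.482, so the balance reaches zero during payment 11.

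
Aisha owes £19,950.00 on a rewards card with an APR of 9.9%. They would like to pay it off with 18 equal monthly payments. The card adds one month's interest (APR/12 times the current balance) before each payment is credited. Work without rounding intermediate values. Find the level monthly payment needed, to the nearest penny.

Monthly rate r = 9.9%/12 = 0.825% = 0.00825.
Level-payment amortization: P = B₀·r / (1 − (1+r)^(−n)) = 19950.00·0.00825 / (1 − 1.00825^(−18)).
Denominator 1 − (1+r)^(−18) = 0.13747469.
P = 164.588 / 0.13747469 ≈ 1197.22.

£1,197.22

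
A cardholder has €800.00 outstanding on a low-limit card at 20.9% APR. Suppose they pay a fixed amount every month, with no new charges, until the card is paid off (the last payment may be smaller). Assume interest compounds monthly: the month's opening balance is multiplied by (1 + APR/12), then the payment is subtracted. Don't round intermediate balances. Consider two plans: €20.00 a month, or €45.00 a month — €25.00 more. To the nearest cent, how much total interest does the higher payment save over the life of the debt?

€416.02

Monthly rate r = 20.9%/12 = 1.74167% = 0.0174167.
At €20.00/mo: n = ⌈−ln(1 − rB₀/P)/ln(1+r)⌉ = 70 payments (last €1.77); total interest = total paid − €800.00 = €581.77.
At €45.00/mo: 22 payments (last €20.75); total interest €165.75.
Interest saved = €581.77 − €165.75 = €416.02.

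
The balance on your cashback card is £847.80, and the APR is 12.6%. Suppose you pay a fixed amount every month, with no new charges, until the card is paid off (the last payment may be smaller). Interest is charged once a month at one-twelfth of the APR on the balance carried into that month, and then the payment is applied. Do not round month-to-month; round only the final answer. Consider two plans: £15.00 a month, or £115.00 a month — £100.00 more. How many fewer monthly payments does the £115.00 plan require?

Monthly rate r = 12.6%/12 = 1.05% = 0.0105.
At £15.00/mo: n = ⌈−ln(1 − rB₀/P)/ln(1+r)⌉ = 87 payments (last £2.57); total interest = total paid − £847.80 = £444.77.
At £115.00/mo: 8 payments (last £82.16); total interest £39.36.
Payments saved = 87 − 8 = 79.

79 fewer payments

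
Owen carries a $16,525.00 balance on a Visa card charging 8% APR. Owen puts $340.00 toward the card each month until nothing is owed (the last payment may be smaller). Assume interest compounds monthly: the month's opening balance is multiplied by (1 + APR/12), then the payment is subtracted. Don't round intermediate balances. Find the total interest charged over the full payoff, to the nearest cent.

Monthly rate r = 8%/12 = 0.666667% = 0.00666667.
Payoff takes n = ⌈−ln(1 − rB₀/P)/ln(1+r)⌉ = ⌈58.934⌉ = 59 payments; the last is $317.72.
Total paid = 58·$340.00 + $317.72 = $20,037.72.
Total interest = total paid − principal = $20,037.72 − $16,525.00 = $3,512.72.

$3,512.72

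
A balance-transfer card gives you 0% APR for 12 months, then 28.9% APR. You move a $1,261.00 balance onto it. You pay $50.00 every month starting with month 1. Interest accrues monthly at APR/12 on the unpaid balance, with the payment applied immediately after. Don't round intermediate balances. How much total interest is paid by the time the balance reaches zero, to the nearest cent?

$144.35

Promo months 1–12 at r₀ = 0%/12 = 0; months 13+ at r₁ = 28.9%/12 = 0.0240833.
After month 12 (no interest yet): B = $1,261.00 − 12·$50.00 = $661.00.
Then at r₁ with $50.00/mo: n₂ = −ln(1 − r₁·B/P)/ln(1+r₁) ≈ 16.11 → 17 more payments.
Total paid = 28·$50.00 + $5.35 = $1,405.35; interest = $1,405.35 − $1,261.00 = $144.35.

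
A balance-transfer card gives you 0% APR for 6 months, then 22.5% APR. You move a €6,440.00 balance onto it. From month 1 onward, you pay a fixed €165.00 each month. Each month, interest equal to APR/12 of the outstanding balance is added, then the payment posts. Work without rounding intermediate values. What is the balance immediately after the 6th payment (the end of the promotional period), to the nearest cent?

Promo months 1–6 at r₀ = 0%/12 = 0; months 7+ at r₁ = 22.5%/12 = 0.01875.
After month 6 (no interest yet): B = €6,440.00 − 6·€165.00 = €5,450.00.

€5,450.00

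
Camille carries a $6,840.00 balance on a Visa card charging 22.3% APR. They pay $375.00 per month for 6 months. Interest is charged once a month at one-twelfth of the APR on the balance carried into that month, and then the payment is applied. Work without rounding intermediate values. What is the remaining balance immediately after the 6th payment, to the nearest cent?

Monthly rate r = 22.3%/12 = 1.85833% = 0.0185833.
Each month: B ← B·(1+r) − $375.00.
Month 1: interest $127.11; balance after payment $6,592.11.
Month 2: interest $122.50; balance after payment $6,339.61.
Month 3: interest $117.81; balance after payment $6,082.42.
Month 4: interest $113.03; balance after payment $5,820.46.
Month 5: interest $108.16; balance after payment $5,553.62.
Month 6: interest $103.20; balance after payment $5,281.82.

$5,281.82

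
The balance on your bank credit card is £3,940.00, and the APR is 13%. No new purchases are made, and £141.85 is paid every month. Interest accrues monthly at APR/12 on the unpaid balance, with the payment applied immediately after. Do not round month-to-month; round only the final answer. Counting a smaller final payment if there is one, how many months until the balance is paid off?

34 months

Monthly rate r = 13%/12 = 1.08333% = 0.0108333.
Recurrence: B ← B·(1+r) − £141.85.
Month 1: interest £42.68; balance after payment £3,840.83.
Month 2: interest £41.61; balance after payment £3,740.59.
Closed form: n = −ln(1 − rB₀/P)/ln(1+r) = −ln(0.6991)/ln(1.01083) ≈ 33.222, so the balance reaches zero during payment 34.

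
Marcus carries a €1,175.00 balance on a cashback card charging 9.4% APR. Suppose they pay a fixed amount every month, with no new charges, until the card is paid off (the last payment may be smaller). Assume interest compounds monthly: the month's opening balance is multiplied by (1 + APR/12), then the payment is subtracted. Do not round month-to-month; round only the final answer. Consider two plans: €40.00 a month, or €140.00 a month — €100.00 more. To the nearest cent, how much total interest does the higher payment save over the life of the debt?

€120.31

Monthly rate r = 9.4%/12 = 0.783333% = 0.00783333.
At €40.00/mo: n = ⌈−ln(1 − rB₀/P)/ln(1+r)⌉ = 34 payments (last €20.58); total interest = total paid − €1,175.00 = €165.58.
At €140.00/mo: 9 payments (last €100.27); total interest €45.27.
Interest saved = €165.58 − €45.27 = €120.31.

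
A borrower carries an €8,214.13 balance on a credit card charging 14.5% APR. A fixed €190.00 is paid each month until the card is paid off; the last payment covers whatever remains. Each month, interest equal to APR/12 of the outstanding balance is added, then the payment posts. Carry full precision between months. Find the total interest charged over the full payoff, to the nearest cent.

€3,475.73

Monthly rate r = 14.5%/12 = 1.20833% = 0.0120833.
Payoff takes n = ⌈−ln(1 − rB₀/P)/ln(1+r)⌉ = ⌈61.524⌉ = 62 payments; the last is €99.86.
Total paid = 61·€190.00 + €99.86 = €11,689.86.
Total interest = total paid − principal = €11,689.86 − €8,214.13 = €3,475.73.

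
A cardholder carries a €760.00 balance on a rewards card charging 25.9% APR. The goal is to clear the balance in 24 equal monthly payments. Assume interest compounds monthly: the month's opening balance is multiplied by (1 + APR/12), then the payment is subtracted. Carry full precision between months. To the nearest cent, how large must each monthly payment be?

Monthly rate r = 25.9%/12 = 2.15833% = 0.0215833.
Level-payment amortization: P = B₀·r / (1 − (1+r)^(−n)) = 760.00·0.0215833 / (1 − 1.02158^(−24)).
Denominator 1 − (1+r)^(−24) = 0.400997239.
P = 16.4033 / 0.400997239 ≈ 40.91.

€40.91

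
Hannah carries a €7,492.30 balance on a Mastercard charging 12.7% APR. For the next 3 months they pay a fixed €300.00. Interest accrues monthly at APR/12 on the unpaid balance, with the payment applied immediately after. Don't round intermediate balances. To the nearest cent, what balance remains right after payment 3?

Monthly rate r = 12.7%/12 = 1.05833% = 0.0105833.
Each month: B ← B·(1+r) − €300.00.
Month 1: interest €79.29; balance after payment €7,271.59.
Month 2: interest €76.96; balance after payment €7,048.55.
Month 3: interest €74.60; balance after payment €6,823.15.

€6,823.15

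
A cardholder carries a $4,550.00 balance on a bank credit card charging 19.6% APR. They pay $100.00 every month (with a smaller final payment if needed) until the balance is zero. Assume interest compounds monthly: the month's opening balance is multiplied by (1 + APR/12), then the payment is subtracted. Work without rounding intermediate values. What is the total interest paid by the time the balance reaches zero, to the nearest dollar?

Monthly rate r = 19.6%/12 = 1.63333% = 0.0163333.
Payoff takes n = ⌈−ln(1 − rB₀/P)/ln(1+r)⌉ = ⌈83.902⌉ = 84 payments; the last is $90.27.
Total paid = 83·$100.00 + $90.27 = $8,390.27.
Total interest = total paid − principal = $8,390.27 − $4,550.00 = $3,840.27.

$3,840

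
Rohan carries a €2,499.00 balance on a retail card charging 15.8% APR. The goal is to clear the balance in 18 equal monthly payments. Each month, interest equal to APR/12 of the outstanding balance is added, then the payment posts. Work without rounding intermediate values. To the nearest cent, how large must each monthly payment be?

Monthly rate r = 15.8%/12 = 1.31667% = 0.0131667.
Level-payment amortization: P = B₀·r / (1 − (1+r)^(−n)) = 2499.00·0.0131667 / (1 − 1.01317^(−18)).
Denominator 1 − (1+r)^(−18) = 0.209787444.
P = 32.9035 / 0.209787444 ≈ 156.84.

€156.84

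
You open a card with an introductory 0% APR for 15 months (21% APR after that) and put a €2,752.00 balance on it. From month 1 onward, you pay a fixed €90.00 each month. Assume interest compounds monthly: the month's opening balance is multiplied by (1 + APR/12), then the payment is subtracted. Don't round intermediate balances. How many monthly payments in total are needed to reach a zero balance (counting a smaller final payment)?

34 payments

Promo months 1–15 at r₀ = 0%/12 = 0; months 16+ at r₁ = 21%/12 = 0.0175.
After month 15 (no interest yet): B = €2,752.00 − 15·€90.00 = €1,402.00.
Then at r₁ with €90.00/mo: n₂ = −ln(1 − r₁·B/P)/ln(1+r₁) ≈ 18.35 → 19 more payments.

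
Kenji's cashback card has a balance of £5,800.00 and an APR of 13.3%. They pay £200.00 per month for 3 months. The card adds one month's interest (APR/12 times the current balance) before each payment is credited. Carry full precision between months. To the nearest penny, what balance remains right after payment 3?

Monthly rate r = 13.3%/12 = 1.10833% = 0.0110833.
Each month: B ← B·(1+r) − £200.00.
Month 1: interest £64.28; balance after payment £5,664.28.
Month 2: interest £62.78; balance after payment £5,527.06.
Month 3: interest £61.26; balance after payment £5,388.32.

£5,388.32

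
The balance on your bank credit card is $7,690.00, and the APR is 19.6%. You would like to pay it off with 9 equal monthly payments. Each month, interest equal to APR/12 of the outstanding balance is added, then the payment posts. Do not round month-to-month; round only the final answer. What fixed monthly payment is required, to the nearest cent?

$925.73

Monthly rate r = 19.6%/12 = 1.63333% = 0.0163333.
Level-payment amortization: P = B₀·r / (1 − (1+r)^(−n)) = 7690.00·0.0163333 / (1 − 1.01633^(−9)).
Denominator 1 − (1+r)^(−9) = 0.135680178.
P = 125.603 / 0.135680178 ≈ 925.73.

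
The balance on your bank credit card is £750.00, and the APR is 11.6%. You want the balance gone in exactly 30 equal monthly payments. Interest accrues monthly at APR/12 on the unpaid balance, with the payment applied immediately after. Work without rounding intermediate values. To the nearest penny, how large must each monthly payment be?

Monthly rate r = 11.6%/12 = 0.966667% = 0.00966667.
Level-payment amortization: P = B₀·r / (1 − (1+r)^(−n)) = 750.00·0.00966667 / (1 − 1.00967^(−30)).
Denominator 1 − (1+r)^(−30) = 0.250693601.
P = 7.25 / 0.250693601 ≈ 28.92.

£28.92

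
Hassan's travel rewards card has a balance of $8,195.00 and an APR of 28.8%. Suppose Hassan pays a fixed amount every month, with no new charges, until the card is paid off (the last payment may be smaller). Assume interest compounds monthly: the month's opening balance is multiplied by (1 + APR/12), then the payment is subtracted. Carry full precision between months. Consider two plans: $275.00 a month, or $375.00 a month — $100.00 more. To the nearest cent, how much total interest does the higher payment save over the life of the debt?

$2,808.83

Monthly rate r = 28.8%/12 = 2.4% = 0.024.
At $275.00/mo: n = ⌈−ln(1 − rB₀/P)/ln(1+r)⌉ = 53 payments (last $263.45); total interest = total paid − $8,195.00 = $6,368.45.
At $375.00/mo: 32 payments (last $129.62); total interest $3,559.62.
Interest saved = $6,368.45 − $3,559.62 = $2,808.83.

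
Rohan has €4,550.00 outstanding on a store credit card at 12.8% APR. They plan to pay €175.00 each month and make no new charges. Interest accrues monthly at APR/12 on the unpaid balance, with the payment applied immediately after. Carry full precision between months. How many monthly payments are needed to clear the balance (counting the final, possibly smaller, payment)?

31 payments

Monthly rate r = 12.8%/12 = 1.06667% = 0.0106667.
Recurrence: B ← B·(1+r) − €175.00.
Month 1: interest €48.53; balance after payment €4,423.53.
Month 2: interest €47.18; balance after payment €4,295.72.
Closed form: n = −ln(1 − rB₀/P)/ln(1+r) = −ln(0.72267)/ln(1.01067) ≈ 30.613, so the balance reaches zero during payment 31.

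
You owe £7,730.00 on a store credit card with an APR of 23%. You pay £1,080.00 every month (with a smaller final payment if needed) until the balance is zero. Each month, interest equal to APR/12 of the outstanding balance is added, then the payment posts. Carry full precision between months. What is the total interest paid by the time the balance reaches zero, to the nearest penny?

Monthly rate r = 23%/12 = 1.91667% = 0.0191667.
Payoff takes n = ⌈−ln(1 − rB₀/P)/ln(1+r)⌉ = ⌈7.772⌉ = 8 payments; the last is £835.54.
Total paid = 7·£1,080.00 + £835.54 = £8,395.54.
Total interest = total paid − principal = £8,395.54 − £7,730.00 = £665.54.

£665.54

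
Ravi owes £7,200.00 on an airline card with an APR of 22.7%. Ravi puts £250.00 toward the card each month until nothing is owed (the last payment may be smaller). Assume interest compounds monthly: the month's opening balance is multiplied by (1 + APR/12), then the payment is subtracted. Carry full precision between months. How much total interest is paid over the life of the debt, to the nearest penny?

Monthly rate r = 22.7%/12 = 1.89167% = 0.0189167.
Payoff takes n = ⌈−ln(1 − rB₀/P)/ln(1+r)⌉ = ⌈41.997⌉ = 42 payments; the last is £249.20.
Total paid = 41·£250.00 + £249.20 = £10,499.20.
Total interest = total paid − principal = £10,499.20 − £7,200.00 = £3,299.20.

£3,299.20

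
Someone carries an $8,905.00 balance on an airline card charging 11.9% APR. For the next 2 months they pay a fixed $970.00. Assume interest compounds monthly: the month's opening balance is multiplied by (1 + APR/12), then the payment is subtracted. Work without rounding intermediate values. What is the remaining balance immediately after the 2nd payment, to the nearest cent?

Monthly rate r = 11.9%/12 = 0.991667% = 0.00991667.
Each month: B ← B·(1+r) − $970.00.
Month 1: interest $88.31; balance after payment $8,023.31.
Month 2: interest $79.56; balance after payment $7,132.87.

$7,132.87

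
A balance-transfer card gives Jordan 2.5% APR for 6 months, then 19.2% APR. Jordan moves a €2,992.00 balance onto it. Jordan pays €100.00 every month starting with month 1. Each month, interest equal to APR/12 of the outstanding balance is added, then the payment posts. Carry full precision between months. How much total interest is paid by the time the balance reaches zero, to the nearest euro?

Promo months 1–6 at r₀ = 2.5%/12 = 0.00208333; months 7+ at r₁ = 19.2%/12 = 0.016.
After month 6: iterate B ← B·(1+r₀) − €100.00 for 6 months → €2,426.46.
Then at r₁ with €100.00/mo: n₂ = −ln(1 − r₁·B/P)/ln(1+r₁) ≈ 30.96 → 31 more payments.
Total paid = 36·€100.00 + €95.82 = €3,695.82; interest = €3,695.82 − €2,992.00 = €703.82.

€704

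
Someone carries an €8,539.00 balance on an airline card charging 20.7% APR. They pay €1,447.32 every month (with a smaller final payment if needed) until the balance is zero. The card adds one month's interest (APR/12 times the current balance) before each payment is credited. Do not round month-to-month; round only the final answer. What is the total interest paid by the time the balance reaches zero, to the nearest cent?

Monthly rate r = 20.7%/12 = 1.725% = 0.01725.
Payoff takes n = ⌈−ln(1 − rB₀/P)/ln(1+r)⌉ = ⌈6.276⌉ = 7 payments; the last is €401.46.
Total paid = 6·€1,447.32 + €401.46 = €9,085.38.
Total interest = total paid − principal = €9,085.38 − €8,539.00 = €546.38.

€546.38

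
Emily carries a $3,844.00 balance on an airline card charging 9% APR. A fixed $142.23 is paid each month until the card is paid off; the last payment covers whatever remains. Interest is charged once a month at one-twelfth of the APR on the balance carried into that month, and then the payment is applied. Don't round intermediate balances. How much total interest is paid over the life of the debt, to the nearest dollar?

Monthly rate r = 9%/12 = 0.75% = 0.0075.
Payoff takes n = ⌈−ln(1 − rB₀/P)/ln(1+r)⌉ = ⌈30.316⌉ = 31 payments; the last is $45.11.
Total paid = 30·$142.23 + $45.11 = $4,312.01.
Total interest = total paid − principal = $4,312.01 − $3,844.00 = $468.01.

$468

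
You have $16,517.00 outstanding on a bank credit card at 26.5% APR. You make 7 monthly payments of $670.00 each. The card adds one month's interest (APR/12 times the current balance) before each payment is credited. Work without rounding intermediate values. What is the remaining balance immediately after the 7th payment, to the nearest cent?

Monthly rate r = 26.5%/12 = 2.20833% = 0.0220833.
Each month: B ← B·(1+r) − $670.00.
Month 1: interest $364.75; balance after payment $16,211.75.
Month 2: interest $358.01; balance after payment $15,899.76.
Month 3: interest $351.12; balance after payment $15,580.88.
Month 4: interest $344.08; balance after payment $15,254.96.
Month 5: interest $336.88; balance after payment $14,921.84.
Month 6: interest $329.52; balance after payment $14,581.36.
Month 7: interest $322.01; balance after payment $14,233.37.

$14,233.37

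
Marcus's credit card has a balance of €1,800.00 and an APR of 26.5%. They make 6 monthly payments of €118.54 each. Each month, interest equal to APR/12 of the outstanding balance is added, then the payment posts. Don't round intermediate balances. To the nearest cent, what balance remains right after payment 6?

€1,300.38

Monthly rate r = 26.5%/12 = 2.20833% = 0.0220833.
Each month: B ← B·(1+r) − €118.54.
Month 1: interest €39.75; balance after payment €1,721.21.
Month 2: interest €38.01; balance after payment €1,640.68.
Month 3: interest €36.23; balance after payment €1,558.37.
Month 4: interest €34.41; balance after payment €1,474.25.
Month 5: interest €32.56; balance after payment €1,388.26.
Month 6: interest €30.66; balance after payment €1,300.38.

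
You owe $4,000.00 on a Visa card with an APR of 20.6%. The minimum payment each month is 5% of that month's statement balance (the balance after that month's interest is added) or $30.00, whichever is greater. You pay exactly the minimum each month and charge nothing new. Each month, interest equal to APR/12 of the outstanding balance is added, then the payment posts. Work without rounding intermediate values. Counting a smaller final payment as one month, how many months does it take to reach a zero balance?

Monthly rate r = 20.6%/12 = 1.71667% = 0.0171667.
While 5% of the post-interest balance exceeds $30.00, each month B ← (B·(1+r))·(1 − 0.05), i.e. B shrinks by the factor (1+r)·0.95 = 0.96631.
This holds for months 1–56. Entering month 57 the balance is $586.87; 5% of the post-interest balance is now below $30.00, so the flat $30.00 minimum applies from here.
From month 57 a fixed $30.00 at rate r clears $586.87 in 25 more payments. Total: 56 + 25 = 81 months.

81 months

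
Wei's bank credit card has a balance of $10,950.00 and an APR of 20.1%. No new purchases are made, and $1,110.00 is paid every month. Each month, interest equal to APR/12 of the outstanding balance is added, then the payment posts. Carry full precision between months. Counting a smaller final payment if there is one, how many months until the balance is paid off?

11 months

Monthly rate r = 20.1%/12 = 1.675% = 0.01675.
Recurrence: B ← B·(1+r) − $1,110.00.
Month 1: interest $183.41; balance after payment $10,023.41.
Month 2: interest $167.89; balance after payment $9,081.30.
Closed form: n = −ln(1 − rB₀/P)/ln(1+r) = −ln(0.83476)/ln(1.01675) ≈ 10.873, so the balance reaches zero during payment 11.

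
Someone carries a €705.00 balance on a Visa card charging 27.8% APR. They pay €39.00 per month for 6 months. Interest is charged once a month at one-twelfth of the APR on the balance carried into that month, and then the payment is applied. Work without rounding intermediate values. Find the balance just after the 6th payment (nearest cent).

Monthly rate r = 27.8%/12 = 2.31667% = 0.0231667.
Each month: B ← B·(1+r) − €39.00.
Month 1: interest €16.33; balance after payment €682.33.
Month 2: interest €15.81; balance after payment €659.14.
Month 3: interest €15.27; balance after payment €635.41.
Month 4: interest €14.72; balance after payment €611.13.
Month 5: interest €14.16; balance after payment €586.29.
Month 6: interest €13.58; balance after payment €560.87.

€560.87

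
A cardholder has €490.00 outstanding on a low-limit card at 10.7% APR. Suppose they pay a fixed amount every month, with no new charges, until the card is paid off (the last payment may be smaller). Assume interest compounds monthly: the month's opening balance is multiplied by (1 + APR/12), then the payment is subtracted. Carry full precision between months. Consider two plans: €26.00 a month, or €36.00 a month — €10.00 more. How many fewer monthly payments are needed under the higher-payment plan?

Monthly rate r = 10.7%/12 = 0.891667% = 0.00891667.
At €26.00/mo: n = ⌈−ln(1 − rB₀/P)/ln(1+r)⌉ = 21 payments (last €18.87); total interest = total paid − €490.00 = €48.87.
At €36.00/mo: 15 payments (last €20.75); total interest €34.75.
Payments saved = 21 − 15 = 6.

6 fewer payments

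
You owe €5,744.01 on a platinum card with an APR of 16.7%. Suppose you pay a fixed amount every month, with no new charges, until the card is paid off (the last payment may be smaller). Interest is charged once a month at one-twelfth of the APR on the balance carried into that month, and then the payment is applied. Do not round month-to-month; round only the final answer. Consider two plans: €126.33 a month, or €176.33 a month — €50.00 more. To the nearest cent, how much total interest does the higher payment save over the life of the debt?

Monthly rate r = 16.7%/12 = 1.39167% = 0.0139167.
At €126.33/mo: n = ⌈−ln(1 − rB₀/P)/ln(1+r)⌉ = 73 payments (last €61.16); total interest = total paid − €5,744.01 = €3,412.91.
At €176.33/mo: 44 payments (last €123.22); total interest €1,961.40.
Interest saved = €3,412.91 − €1,961.40 = €1,451.51.

€1,451.51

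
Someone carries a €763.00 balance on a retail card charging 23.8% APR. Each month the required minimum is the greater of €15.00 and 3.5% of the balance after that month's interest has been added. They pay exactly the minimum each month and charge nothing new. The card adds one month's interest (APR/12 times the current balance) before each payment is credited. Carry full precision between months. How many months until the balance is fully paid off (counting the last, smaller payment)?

79 months

Monthly rate r = 23.8%/12 = 1.98333% = 0.0198333.
While 3.5% of the post-interest balance exceeds €15.00, each month B ← (B·(1+r))·(1 − 0.035), i.e. B shrinks by the factor (1+r)·0.965 = 0.98414.
This holds for months 1–38. Entering month 39 the balance is €415.60; 3.5% of the post-interest balance is now below €15.00, so the flat €15.00 minimum applies from here.
From month 39 a fixed €15.00 at rate r clears €415.60 in 41 more payments. Total: 38 + 41 = 79 months.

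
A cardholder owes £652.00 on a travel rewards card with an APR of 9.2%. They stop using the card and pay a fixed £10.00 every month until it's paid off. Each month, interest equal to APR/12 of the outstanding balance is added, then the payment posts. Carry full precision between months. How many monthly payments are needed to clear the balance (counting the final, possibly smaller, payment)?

91 payments

Monthly rate r = 9.2%/12 = 0.766667% = 0.00766667.
Recurrence: B ← B·(1+r) − £10.00.
Month 1: interest £5.00; balance after payment £647.00.
Month 2: interest £4.96; balance after payment £641.96.
Closed form: n = −ln(1 − rB₀/P)/ln(1+r) = −ln(0.50013)/ln(1.00767) ≈ 90.722, so the balance reaches zero during payment 91.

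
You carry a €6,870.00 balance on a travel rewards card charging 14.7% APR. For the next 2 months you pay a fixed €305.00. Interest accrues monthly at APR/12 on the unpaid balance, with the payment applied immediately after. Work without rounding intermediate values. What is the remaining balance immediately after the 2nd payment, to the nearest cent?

€6,425.61

Monthly rate r = 14.7%/12 = 1.225% = 0.01225.
Each month: B ← B·(1+r) − €305.00.
Month 1: interest €84.16; balance after payment €6,649.16.
Month 2: interest €81.45; balance after payment €6,425.61.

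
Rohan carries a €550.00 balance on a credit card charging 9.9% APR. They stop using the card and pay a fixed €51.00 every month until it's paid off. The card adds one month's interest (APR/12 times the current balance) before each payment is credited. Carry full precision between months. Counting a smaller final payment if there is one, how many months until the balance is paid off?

Monthly rate r = 9.9%/12 = 0.825% = 0.00825.
Recurrence: B ← B·(1+r) − €51.00.
Month 1: interest €4.54; balance after payment €503.54.
Month 2: interest €4.15; balance after payment €456.69.
Closed form: n = −ln(1 − rB₀/P)/ln(1+r) = −ln(0.91103)/ln(1.00825) ≈ 11.341, so the balance reaches zero during payment 12.

12 payments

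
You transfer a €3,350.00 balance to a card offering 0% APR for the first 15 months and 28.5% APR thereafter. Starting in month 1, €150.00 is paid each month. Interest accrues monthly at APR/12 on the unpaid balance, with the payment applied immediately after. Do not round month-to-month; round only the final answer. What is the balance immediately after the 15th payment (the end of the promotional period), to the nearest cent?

€1,100.00

Promo months 1–15 at r₀ = 0%/12 = 0; months 16+ at r₁ = 28.5%/12 = 0.02375.
After month 15 (no interest yet): B = €3,350.00 − 15·€150.00 = €1,100.00.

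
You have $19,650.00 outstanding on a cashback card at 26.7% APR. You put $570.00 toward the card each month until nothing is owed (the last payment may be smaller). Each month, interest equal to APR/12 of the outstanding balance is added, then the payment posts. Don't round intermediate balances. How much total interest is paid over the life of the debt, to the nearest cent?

$18,087.19

Monthly rate r = 26.7%/12 = 2.225% = 0.02225.
Payoff takes n = ⌈−ln(1 − rB₀/P)/ln(1+r)⌉ = ⌈66.204⌉ = 67 payments; the last is $117.19.
Total paid = 66·$570.00 + $117.19 = $37,737.19.
Total interest = total paid − principal = $37,737.19 − $19,650.00 = $18,087.19.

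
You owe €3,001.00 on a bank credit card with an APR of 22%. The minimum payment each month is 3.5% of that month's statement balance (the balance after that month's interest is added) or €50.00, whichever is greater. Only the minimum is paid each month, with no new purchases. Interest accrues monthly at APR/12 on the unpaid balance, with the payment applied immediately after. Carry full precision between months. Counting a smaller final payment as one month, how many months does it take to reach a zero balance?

Monthly rate r = 22%/12 = 1.83333% = 0.0183333.
While 3.5% of the post-interest balance exceeds €50.00, each month B ← (B·(1+r))·(1 − 0.035), i.e. B shrinks by the factor (1+r)·0.965 = 0.98269.
This holds for months 1–44. Entering month 45 the balance is €1,391.96; 3.5% of the post-interest balance is now below €50.00, so the flat €50.00 minimum applies from here.
From month 45 a fixed €50.00 at rate r clears €1,391.96 in 40 more payments. Total: 44 + 40 = 84 months.

84 months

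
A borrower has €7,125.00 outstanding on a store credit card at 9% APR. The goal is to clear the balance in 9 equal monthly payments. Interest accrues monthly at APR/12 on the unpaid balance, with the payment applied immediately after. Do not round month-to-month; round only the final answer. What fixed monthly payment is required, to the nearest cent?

€821.65

Monthly rate r = 9%/12 = 0.75% = 0.0075.
Level-payment amortization: P = B₀·r / (1 − (1+r)^(−n)) = 7125.00·0.0075 / (1 − 1.0075^(−9)).
Denominator 1 − (1+r)^(−9) = 0.0650368232.
P = 53.4375 / 0.0650368232 ≈ 821.65.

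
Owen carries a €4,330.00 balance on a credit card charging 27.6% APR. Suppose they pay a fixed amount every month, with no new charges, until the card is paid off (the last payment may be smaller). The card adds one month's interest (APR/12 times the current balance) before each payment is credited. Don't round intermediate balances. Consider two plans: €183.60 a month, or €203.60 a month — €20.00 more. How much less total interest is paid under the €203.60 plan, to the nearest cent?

€298.55

Monthly rate r = 27.6%/12 = 2.3% = 0.023.
At €183.60/mo: n = ⌈−ln(1 − rB₀/P)/ln(1+r)⌉ = 35 payments (last €70.58); total interest = total paid − €4,330.00 = €1,982.98.
At €203.60/mo: 30 payments (last €110.03); total interest €1,684.43.
Interest saved = €1,982.98 − €1,684.43 = €298.55.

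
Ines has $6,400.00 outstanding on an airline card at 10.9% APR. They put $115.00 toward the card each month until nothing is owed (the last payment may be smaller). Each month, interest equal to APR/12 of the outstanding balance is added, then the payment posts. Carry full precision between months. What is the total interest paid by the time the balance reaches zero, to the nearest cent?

Monthly rate r = 10.9%/12 = 0.908333% = 0.00908333.
Payoff takes n = ⌈−ln(1 − rB₀/P)/ln(1+r)⌉ = ⌈77.881⌉ = 78 payments; the last is $101.33.
Total paid = 77·$115.00 + $101.33 = $8,956.33.
Total interest = total paid − principal = $8,956.33 − $6,400.00 = $2,556.33.

$2,556.33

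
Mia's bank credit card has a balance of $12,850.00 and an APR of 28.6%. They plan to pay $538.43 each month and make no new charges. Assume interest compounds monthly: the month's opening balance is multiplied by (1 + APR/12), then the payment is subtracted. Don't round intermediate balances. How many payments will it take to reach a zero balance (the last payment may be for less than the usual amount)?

36 months

Monthly rate r = 28.6%/12 = 2.38333% = 0.0238333.
Recurrence: B ← B·(1+r) − $538.43.
Month 1: interest $306.26; balance after payment $12,617.83.
Month 2: interest $300.72; balance after payment $12,380.12.
Closed form: n = −ln(1 − rB₀/P)/ln(1+r) = −ln(0.4312)/ln(1.02383) ≈ 35.713, so the balance reaches zero during payment 36.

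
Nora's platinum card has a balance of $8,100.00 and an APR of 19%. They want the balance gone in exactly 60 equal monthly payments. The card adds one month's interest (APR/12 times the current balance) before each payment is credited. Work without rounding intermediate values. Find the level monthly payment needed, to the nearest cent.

$210.12

Monthly rate r = 19%/12 = 1.58333% = 0.0158333.
Level-payment amortization: P = B₀·r / (1 − (1+r)^(−n)) = 8100.00·0.0158333 / (1 − 1.01583^(−60)).
Denominator 1 − (1+r)^(−60) = 0.610369967.
P = 128.25 / 0.610369967 ≈ 210.12.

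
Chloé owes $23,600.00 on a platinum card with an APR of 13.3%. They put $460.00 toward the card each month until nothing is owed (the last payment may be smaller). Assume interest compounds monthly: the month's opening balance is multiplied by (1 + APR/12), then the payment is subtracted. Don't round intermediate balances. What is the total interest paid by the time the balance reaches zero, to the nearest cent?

Monthly rate r = 13.3%/12 = 1.10833% = 0.0110833.
Payoff takes n = ⌈−ln(1 − rB₀/P)/ln(1+r)⌉ = ⌈76.279⌉ = 77 payments; the last is $128.79.
Total paid = 76·$460.00 + $128.79 = $35,088.79.
Total interest = total paid − principal = $35,088.79 − $23,600.00 = $11,488.79.

$11,488.79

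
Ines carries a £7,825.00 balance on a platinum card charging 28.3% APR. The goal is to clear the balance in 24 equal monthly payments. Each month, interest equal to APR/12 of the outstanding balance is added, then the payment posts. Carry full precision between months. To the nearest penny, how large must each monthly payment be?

Monthly rate r = 28.3%/12 = 2.35833% = 0.0235833.
Level-payment amortization: P = B₀·r / (1 − (1+r)^(−n)) = 7825.00·0.0235833 / (1 − 1.02358^(−24)).
Denominator 1 − (1+r)^(−24) = 0.428464698.
P = 184.54 / 0.428464698 ≈ 430.70.

£430.70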